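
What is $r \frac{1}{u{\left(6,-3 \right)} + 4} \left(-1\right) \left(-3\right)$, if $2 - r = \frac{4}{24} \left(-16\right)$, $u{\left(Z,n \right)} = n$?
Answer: $14$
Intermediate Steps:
$r = \frac{14}{3}$ ($r = 2 - \frac{4}{24} \left(-16\right) = 2 - 4 \cdot \frac{1}{24} \left(-16\right) = 2 - \frac{1}{6} \left(-16\right) = 2 - - \frac{8}{3} = 2 + \frac{8}{3} = \frac{14}{3} \approx 4.6667$)
$r \frac{1}{u{\left(6,-3 \right)} + 4} \left(-1\right) \left(-3\right) = \frac{14 \frac{1}{-3 + 4} \left(-1\right) \left(-3\right)}{3} = \frac{14 \cdot 1^{-1} \left(-1\right) \left(-3\right)}{3} = \frac{14 \cdot 1 \left(-1\right) \left(-3\right)}{3} = \frac{14 \left(\left(-1\right) \left(-3\right)\right)}{3} = \frac{14}{3} \cdot 3 = 14$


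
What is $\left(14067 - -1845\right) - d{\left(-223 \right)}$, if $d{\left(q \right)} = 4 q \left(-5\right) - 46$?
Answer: $11498$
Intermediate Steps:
$d{\left(q \right)} = -46 - 20 q$ ($d{\left(q \right)} = - 20 q - 46 = -46 - 20 q$)
$\left(14067 - -1845\right) - d{\left(-223 \right)} = \left(14067 - -1845\right) - \left(-46 - -4460\right) = \left(14067 + 1845\right) - \left(-46 + 4460\right) = 15912 - 4414 = 11498$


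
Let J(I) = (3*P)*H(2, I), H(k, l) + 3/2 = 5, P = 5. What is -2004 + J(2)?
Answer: -3903/2 ≈ -1951.5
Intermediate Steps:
H(k, l) = 7/2 (H(k, l) = -3/2 + 5 = 7/2)
J(I) = 105/2 (J(I) = (3*5)*(7/2) = 15*(7/2) = 105/2)
-2004 + J(2) = -2004 + 105/2 = -3903/2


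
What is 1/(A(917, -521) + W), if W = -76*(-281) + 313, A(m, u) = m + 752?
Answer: 1/23338 ≈ 4.2849e-5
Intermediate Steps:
A(m, u) = 752 + m
W = 21669 (W = 21356 + 313 = 21669)
1/(A(917, -521) + W) = 1/((752 + 917) + 21669) = 1/(1669 + 21669) = 1/23338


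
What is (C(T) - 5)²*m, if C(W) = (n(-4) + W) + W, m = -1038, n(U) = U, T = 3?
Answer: -9342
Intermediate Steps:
C(W) = -4 + 2*W (C(W) = (-4 + W) + W = -4 + 2*W)
(C(T) - 5)²*m = ((-4 + 2*3) - 5)²*(-1038) = ((-4 + 6) - 5)²*(-1038) = (2 - 5)²*(-1038) = (-3)²*(-1038) = 9*(-1038) = -9342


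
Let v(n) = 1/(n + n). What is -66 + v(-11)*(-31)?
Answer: -1421/22 ≈ -64.591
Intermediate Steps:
v(n) = 1/(2*n)
-66 + v(-11)*(-31) = -66 + ((1/2)/(-11))*(-31) = -66 + ((1/2)*(-1/11))*(-31) = -66 - 1/22*(-31) = -66 + 31/22 = -1421/22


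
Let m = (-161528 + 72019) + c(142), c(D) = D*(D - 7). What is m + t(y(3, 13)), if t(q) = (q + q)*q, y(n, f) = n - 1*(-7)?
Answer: -70139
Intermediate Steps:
y(n, f) = 7 + n (y(n, f) = n + 7 = 7 + n)
c(D) = D*(-7 + D)
t(q) = 2*q² (t(q) = (2*q)*q = 2*q²)
m = -70339 (m = (-161528 + 72019) + 142*(-7 + 142) = -89509 + 142*135 = -89509 + 19170 = -70339)
m + t(y(3, 13)) = -70339 + 2*(7 + 3)² = -70339 + 2*10² = -70339 + 2*100 = -70339 + 200 = -70139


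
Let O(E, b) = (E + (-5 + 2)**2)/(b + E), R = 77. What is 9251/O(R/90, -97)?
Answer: -80048903/887 ≈ -90247.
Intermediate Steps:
O(E, b) = (9 + E)/(E + b) (O(E, b) = (E + (-3)**2)/(E + b) = (E + 9)/(E + b) = (9 + E)/(E + b))
9251/O(R/90, -97) = 9251/(((9 + 77/90)/(77/90 - 97))) = 9251/(((887/90)/(-8653/90))) = 9251/((-90/8653*887/90)) = 9251/(-887/8653) = 9251*(-8653/887) = -80048903/887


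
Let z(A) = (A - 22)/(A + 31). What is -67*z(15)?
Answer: 469/46 ≈ 10.196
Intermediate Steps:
z(A) = (-22 + A)/(31 + A)
-67*z(15) = -67*(-22 + 15)/(31 + 15) = -67*(-7)/46 = -67*(-7/46) = 469/46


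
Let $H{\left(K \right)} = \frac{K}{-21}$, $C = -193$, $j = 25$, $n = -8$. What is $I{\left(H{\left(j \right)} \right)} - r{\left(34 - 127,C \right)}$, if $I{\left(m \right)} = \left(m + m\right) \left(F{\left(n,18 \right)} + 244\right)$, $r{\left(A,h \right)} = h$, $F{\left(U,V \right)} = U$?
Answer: $- \frac{7747}{21} \approx -368.9$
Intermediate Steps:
$H{\left(K \right)} = - \frac{K}{21}$ ($H{\left(K \right)} = K \left(- \frac{1}{21}\right) = - \frac{K}{21}$)
$I{\left(m \right)} = 472 m$ ($I{\left(m \right)} = \left(m + m\right) \left(-8 + 244\right) = 2 m 236 = 472 m$)
$I{\left(H{\left(j \right)} \right)} - r{\left(34 - 127,C \right)} = 472 \left(\left(- \frac{1}{21}\right) 25\right) - -193 = 472 \left(- \frac{25}{21}\right) + 193 = - \frac{11800}{21} + 193 = - \frac{7747}{21}$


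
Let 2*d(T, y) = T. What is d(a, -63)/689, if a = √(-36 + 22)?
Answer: I*√14/1378 ≈ 0.0027153*I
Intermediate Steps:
a = I*√14 (a = √(-14) = I*√14 ≈ 3.7417*I)
d(T, y) = T/2
d(a, -63)/689 = ((I*√14)/2)/689 = (I*√14/2)*(1/689) = I*√14/1378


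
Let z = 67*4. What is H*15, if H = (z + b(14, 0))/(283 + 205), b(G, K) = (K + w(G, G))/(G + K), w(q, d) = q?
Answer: 4035/488 ≈ 8.2684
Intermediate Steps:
b(G, K) = 1 (b(G, K) = (K + G)/(G + K) = (G + K)/(G + K) = 1)
z = 268
H = 269/488 (H = (268 + 1)/(283 + 205) = 269/488 ≈ 0.55123)
H*15 = (269/488)*15 = 4035/488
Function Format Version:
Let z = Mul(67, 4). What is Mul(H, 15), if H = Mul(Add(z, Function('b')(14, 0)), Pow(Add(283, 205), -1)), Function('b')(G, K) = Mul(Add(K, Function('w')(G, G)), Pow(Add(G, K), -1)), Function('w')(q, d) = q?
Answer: Rational(4035, 488) ≈ 8.2684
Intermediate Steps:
Function('b')(G, K) = 1 (Function('b')(G, K) = Mul(Add(K, G), Pow(Add(G, K), -1)) = Mul(Add(G, K), Pow(Add(G, K), -1)) = 1)
z = 268
H = Rational(269, 488) (H = Mul(Add(268, 1), Pow(Add(283, 205), -1)) = Mul(269, Pow(488, -1)) = Mul(269, Rational(1, 488)) = Rational(269, 488) ≈ 0.55123)
Mul(H, 15) = Mul(Rational(269, 488), 15) = Rational(4035, 488)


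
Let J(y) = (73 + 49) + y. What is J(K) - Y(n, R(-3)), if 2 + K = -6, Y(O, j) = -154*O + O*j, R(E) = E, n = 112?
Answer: 17698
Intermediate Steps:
K = -8 (K = -2 - 6 = -8)
J(y) = 122 + y
J(K) - Y(n, R(-3)) = (122 - 8) - 112*(-154 - 3) = 114 - 112*(-157) = 114 - 1*(-17584) = 114 + 17584 = 17698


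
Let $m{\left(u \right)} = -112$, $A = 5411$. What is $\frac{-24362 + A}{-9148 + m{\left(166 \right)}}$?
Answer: $\frac{18951}{9260} \approx 2.0465$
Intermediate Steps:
$\frac{-24362 + A}{-9148 + m{\left(166 \right)}} = \frac{-24362 + 5411}{-9148 - 112} = - \frac{18951}{-9260} = \left(-18951\right) \left(- \frac{1}{9260}\right) = \frac{18951}{9260}$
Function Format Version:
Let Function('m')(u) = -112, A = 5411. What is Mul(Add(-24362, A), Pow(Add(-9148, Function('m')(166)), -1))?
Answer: Rational(18951, 9260) ≈ 2.0465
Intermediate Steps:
Mul(Add(-24362, A), Pow(Add(-9148, Function('m')(166)), -1)) = Mul(Add(-24362, 5411), Pow(Add(-9148, -112), -1)) = Mul(-18951, Pow(-9260, -1)) = Mul(-18951, Rational(-1, 9260)) = Rational(18951, 9260)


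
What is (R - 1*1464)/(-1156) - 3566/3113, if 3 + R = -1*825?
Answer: 753175/899657 ≈ 0.83718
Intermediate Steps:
R = -828 (R = -3 - 1*825 = -3 - 825 = -828)
(R - 1*1464)/(-1156) - 3566/3113 = (-828 - 1*1464)/(-1156) - 3566/3113 = (-828 - 1464)*(-1/1156) - 3566*1/3113 = -2292*(-1/1156) - 3566/3113 = 573/289 - 3566/3113 = 753175/899657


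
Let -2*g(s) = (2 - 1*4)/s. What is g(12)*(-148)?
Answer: -37/3 ≈ -12.333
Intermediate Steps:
g(s) = 1/s (g(s) = -(2 - 1*4)/(2*s) = -(2 - 4)/(2*s) = -(-1)/s = 1/s)
g(12)*(-148) = -148/12 = (1/12)*(-148) = -37/3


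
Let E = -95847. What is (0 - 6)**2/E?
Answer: -12/31949 ≈ -0.00037560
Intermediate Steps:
(0 - 6)**2/E = (0 - 6)**2/(-95847) = (-6)**2*(-1/95847) = 36*(-1/95847) = -12/31949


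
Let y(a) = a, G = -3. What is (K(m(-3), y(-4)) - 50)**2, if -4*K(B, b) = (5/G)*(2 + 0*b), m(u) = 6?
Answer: 87025/36 ≈ 2417.4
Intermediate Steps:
K(B, b) = 5/6 (K(B, b) = -5/(-3)*(2 + 0*b)/4 = -5*(-1/3)*(2 + 0)/4 = -(-5)*2/12 = -1/4*(-10/3) = 5/6)
(K(m(-3), y(-4)) - 50)**2 = (5/6 - 50)**2 = (-295/6)**2 = 87025/36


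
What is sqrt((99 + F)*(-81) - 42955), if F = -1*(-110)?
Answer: 2*I*sqrt(14971) ≈ 244.71*I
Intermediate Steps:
F = 110
sqrt((99 + F)*(-81) - 42955) = sqrt((99 + 110)*(-81) - 42955) = sqrt(209*(-81) - 42955) = sqrt(-16929 - 42955) = sqrt(-59884) = 2*I*sqrt(14971)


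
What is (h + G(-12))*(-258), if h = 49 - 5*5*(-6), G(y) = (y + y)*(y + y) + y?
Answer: -196854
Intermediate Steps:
G(y) = y + 4*y² (G(y) = (2*y)*(2*y) + y = 4*y² + y = y + 4*y²)
h = 199 (h = 49 - 25*(-6) = 49 + 150 = 199)
(h + G(-12))*(-258) = (199 - 12*(1 + 4*(-12)))*(-258) = (199 - 12*(1 - 48))*(-258) = (199 - 12*(-47))*(-258) = (199 + 564)*(-258) = 763*(-258) = -196854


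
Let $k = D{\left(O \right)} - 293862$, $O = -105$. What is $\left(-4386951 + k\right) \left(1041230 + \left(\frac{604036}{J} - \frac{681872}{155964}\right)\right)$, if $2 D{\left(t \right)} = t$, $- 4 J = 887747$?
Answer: $- \frac{56234418467527939102285}{11538047759} \approx -4.8738 \cdot 10^{12}$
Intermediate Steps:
$J = - \frac{887747}{4}$ ($J = \left(- \frac{1}{4}\right) 887747 = - \frac{887747}{4} \approx -2.2194 \cdot 10^{5}$)
$D{\left(t \right)} = \frac{t}{2}$
$k = - \frac{587829}{2}$ ($k = \frac{1}{2} \left(-105\right) - 293862 = - \frac{105}{2} - 293862 = - \frac{587829}{2} \approx -2.9391 \cdot 10^{5}$)
$\left(-4386951 + k\right) \left(1041230 + \left(\frac{604036}{J} - \frac{681872}{155964}\right)\right) = \left(-4386951 - \frac{587829}{2}\right) \left(1041230 + \left(\frac{604036}{- \frac{887747}{4}} - \frac{681872}{155964}\right)\right) = - \frac{9361731 \left(1041230 + \left(604036 \left(- \frac{4}{887747}\right) - \frac{170468}{38991}\right)\right)}{2} = - \frac{9361731 \left(1041230 - \frac{245540326300}{34614143277}\right)}{2} = \left(- \frac{9361731}{2}\right) \frac{36041038863984410}{34614143277} = - \frac{56234418467527939102285}{11538047759}$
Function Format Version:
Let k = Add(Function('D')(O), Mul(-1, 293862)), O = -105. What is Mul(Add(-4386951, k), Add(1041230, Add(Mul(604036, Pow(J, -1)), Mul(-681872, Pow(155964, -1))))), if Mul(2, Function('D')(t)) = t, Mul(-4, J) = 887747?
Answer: Rational(-56234418467527939102285, 11538047759) ≈ -4.8738e+12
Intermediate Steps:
J = Rational(-887747, 4) (J = Mul(Rational(-1, 4), 887747) = Rational(-887747, 4) ≈ -2.2194e+5)
Function('D')(t) = Mul(Rational(1, 2), t)
k = Rational(-587829, 2) (k = Add(Mul(Rational(1, 2), -105), Mul(-1, 293862)) = Add(Rational(-105, 2), -293862) = Rational(-587829, 2) ≈ -2.9391e+5)
Mul(Add(-4386951, k), Add(1041230, Add(Mul(604036, Pow(J, -1)), Mul(-681872, Pow(155964, -1))))) = Mul(Add(-4386951, Rational(-587829, 2)), Add(1041230, Add(Mul(604036, Pow(Rational(-887747, 4), -1)), Mul(-681872, Pow(155964, -1))))) = Mul(Rational(-9361731, 2), Add(1041230, Add(Mul(604036, Rational(-4, 887747)), Mul(-681872, Rational(1, 155964))))) = Mul(Rational(-9361731, 2), Add(1041230, Add(Rational(-2416144, 887747), Rational(-170468, 38991)))) = Mul(Rational(-9361731, 2), Add(1041230, Rational(-245540326300, 34614143277))) = Mul(Rational(-9361731, 2), Rational(36041038863984410, 34614143277)) = Rational(-56234418467527939102285, 11538047759)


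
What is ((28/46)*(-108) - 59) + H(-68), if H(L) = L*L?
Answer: 103483/23 ≈ 4499.3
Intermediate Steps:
H(L) = L²
((28/46)*(-108) - 59) + H(-68) = ((28/46)*(-108) - 59) + (-68)² = ((28*(1/46))*(-108) - 59) + 4624 = ((14/23)*(-108) - 59) + 4624 = (-1512/23 - 59) + 4624 = -2869/23 + 4624 = 103483/23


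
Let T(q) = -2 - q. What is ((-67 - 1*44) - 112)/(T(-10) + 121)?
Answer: -223/129 ≈ -1.7287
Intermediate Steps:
((-67 - 1*44) - 112)/(T(-10) + 121) = ((-67 - 1*44) - 112)/((-2 - 1*(-10)) + 121) = ((-67 - 44) - 112)/((-2 + 10) + 121) = (-111 - 112)/(8 + 121) = -223/129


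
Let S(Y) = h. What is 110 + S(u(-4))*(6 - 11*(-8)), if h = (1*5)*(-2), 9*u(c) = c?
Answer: -830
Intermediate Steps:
u(c) = c/9
h = -10 (h = 5*(-2) = -10)
S(Y) = -10
110 + S(u(-4))*(6 - 11*(-8)) = 110 - 10*(6 - 11*(-8)) = 110 - 10*(6 + 88) = 110 - 10*94 = 110 - 940 = -830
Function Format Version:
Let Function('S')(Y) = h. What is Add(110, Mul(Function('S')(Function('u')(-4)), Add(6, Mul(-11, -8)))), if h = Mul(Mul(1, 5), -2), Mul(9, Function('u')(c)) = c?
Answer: -830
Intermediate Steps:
Function('u')(c) = Mul(Rational(1, 9), c)
h = -10 (h = Mul(5, -2) = -10)
Function('S')(Y) = -10
Add(110, Mul(Function('S')(Function('u')(-4)), Add(6, Mul(-11, -8)))) = Add(110, Mul(-10, Add(6, Mul(-11, -8)))) = Add(110, Mul(-10, Add(6, 88))) = Add(110, Mul(-10, 94)) = Add(110, -940) = -830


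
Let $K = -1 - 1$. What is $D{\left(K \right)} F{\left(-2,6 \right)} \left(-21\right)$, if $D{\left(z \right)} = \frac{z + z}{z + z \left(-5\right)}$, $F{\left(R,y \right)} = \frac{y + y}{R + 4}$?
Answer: $63$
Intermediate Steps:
$K = -2$
$F{\left(R,y \right)} = \frac{2 y}{4 + R}$
$D{\left(z \right)} = - \frac{1}{2}$ ($D{\left(z \right)} = \frac{2 z}{z - 5 z} = \frac{2 z}{\left(-4\right) z} = 2 z \left(- \frac{1}{4 z}\right) = - \frac{1}{2}$)
$D{\left(K \right)} F{\left(-2,6 \right)} \left(-21\right) = - \frac{2 \cdot 6 \frac{1}{4 - 2}}{2} \left(-21\right) = - \frac{2 \cdot 6 \cdot \frac{1}{2}}{2} \left(-21\right) = \left(- \frac{1}{2}\right) 6 \left(-21\right) = \left(-3\right) \left(-21\right) = 63$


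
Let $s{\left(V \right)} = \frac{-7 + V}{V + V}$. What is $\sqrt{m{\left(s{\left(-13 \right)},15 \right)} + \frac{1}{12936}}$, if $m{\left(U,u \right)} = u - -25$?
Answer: $\frac{\sqrt{34151106}}{924} \approx 6.3246$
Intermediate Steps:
$s{\left(V \right)} = \frac{-7 + V}{2 V}$
$m{\left(U,u \right)} = 25 + u$ ($m{\left(U,u \right)} = u + 25 = 25 + u$)
$\sqrt{m{\left(s{\left(-13 \right)},15 \right)} + \frac{1}{12936}} = \sqrt{\left(25 + 15\right) + \frac{1}{12936}} = \sqrt{40 + \frac{1}{12936}} = \sqrt{\frac{517441}{12936}} = \frac{\sqrt{34151106}}{924}$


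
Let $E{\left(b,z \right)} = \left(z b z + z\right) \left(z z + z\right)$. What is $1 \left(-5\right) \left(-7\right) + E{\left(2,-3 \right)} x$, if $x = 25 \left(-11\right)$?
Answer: $-24715$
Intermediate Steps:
$x = -275$
$E{\left(b,z \right)} = \left(z + z^{2}\right) \left(z + b z^{2}\right)$ ($E{\left(b,z \right)} = \left(b z z + z\right) \left(z^{2} + z\right) = \left(b z^{2} + z\right) \left(z + z^{2}\right) = \left(z + b z^{2}\right) \left(z + z^{2}\right) = \left(z + z^{2}\right) \left(z + b z^{2}\right)$)
$1 \left(-5\right) \left(-7\right) + E{\left(2,-3 \right)} x = 1 \left(-5\right) \left(-7\right) + \left(-3\right)^{2} \left(1 - 3 + 2 \left(-3\right) + 2 \left(-3\right)^{2}\right) \left(-275\right) = \left(-5\right) \left(-7\right) + 9 \left(1 - 3 - 6 + 2 \cdot 9\right) \left(-275\right) = 35 + 9 \left(1 - 3 - 6 + 18\right) \left(-275\right) = 35 + 9 \cdot 10 \left(-275\right) = 35 + 90 \left(-275\right) = 35 - 24750 = -24715$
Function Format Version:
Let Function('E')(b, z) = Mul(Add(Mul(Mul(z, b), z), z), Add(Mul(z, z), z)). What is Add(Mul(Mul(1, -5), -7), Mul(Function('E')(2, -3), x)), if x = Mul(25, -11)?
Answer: -24715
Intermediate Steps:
x = -275
Function('E')(b, z) = Mul(Add(z, Pow(z, 2)), Add(z, Mul(b, Pow(z, 2)))) (Function('E')(b, z) = Mul(Add(Mul(Mul(b, z), z), z), Add(Pow(z, 2), z)) = Mul(Add(Mul(b, Pow(z, 2)), z), Add(z, Pow(z, 2))) = Mul(Add(z, Mul(b, Pow(z, 2))), Add(z, Pow(z, 2))) = Mul(Add(z, Pow(z, 2)), Add(z, Mul(b, Pow(z, 2)))))
Add(Mul(Mul(1, -5), -7), Mul(Function('E')(2, -3), x)) = Add(Mul(Mul(1, -5), -7), Mul(Mul(Pow(-3, 2), Add(1, -3, Mul(2, -3), Mul(2, Pow(-3, 2)))), -275)) = Add(Mul(-5, -7), Mul(Mul(9, Add(1, -3, -6, Mul(2, 9))), -275)) = Add(35, Mul(Mul(9, Add(1, -3, -6, 18)), -275)) = Add(35, Mul(Mul(9, 10), -275)) = Add(35, Mul(90, -275)) = Add(35, -24750) = -24715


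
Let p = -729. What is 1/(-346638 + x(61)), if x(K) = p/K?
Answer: -61/21145647 ≈ -2.8848e-6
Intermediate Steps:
x(K) = -729/K
1/(-346638 + x(61)) = 1/(-346638 - 729/61) = 1/(-21145647/61) = -61/21145647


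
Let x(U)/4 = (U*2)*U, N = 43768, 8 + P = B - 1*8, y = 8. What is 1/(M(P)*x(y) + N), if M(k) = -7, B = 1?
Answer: 1/40184 ≈ 2.4886e-5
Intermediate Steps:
P = -15 (P = -8 + (1 - 1*8) = -8 + (1 - 8) = -8 - 7 = -15)
x(U) = 8*U**2 (x(U) = 4*((U*2)*U) = 4*((2*U)*U) = 4*(2*U**2) = 8*U**2)
1/(M(P)*x(y) + N) = 1/(-56*8**2 + 43768) = 1/(-56*64 + 43768) = 1/(-7*512 + 43768) = 1/(-3584 + 43768) = 1/40184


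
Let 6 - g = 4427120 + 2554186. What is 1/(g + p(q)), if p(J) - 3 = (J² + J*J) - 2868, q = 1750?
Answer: -1/859165 ≈ -1.1639e-6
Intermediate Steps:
g = -6981300 (g = 6 - (4427120 + 2554186) = 6 - 1*6981306 = 6 - 6981306 = -6981300)
p(J) = -2865 + 2*J² (p(J) = 3 + ((J² + J*J) - 2868) = 3 + ((J² + J²) - 2868) = 3 + (2*J² - 2868) = 3 + (-2868 + 2*J²) = -2865 + 2*J²)
1/(g + p(q)) = 1/(-6981300 + (-2865 + 2*1750²)) = 1/(-6981300 + (-2865 + 2*3062500)) = 1/(-6981300 + (-2865 + 6125000)) = 1/(-6981300 + 6122135) = 1/(-859165) = -1/859165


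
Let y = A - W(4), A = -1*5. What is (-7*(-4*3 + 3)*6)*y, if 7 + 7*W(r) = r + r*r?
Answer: -2592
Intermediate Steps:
W(r) = -1 + r/7 + r²/7 (W(r) = -1 + (r + r*r)/7 = -1 + (r + r²)/7 = -1 + (r/7 + r²/7) = -1 + r/7 + r²/7)
A = -5
y = -48/7 (y = -5 - (-1 + (⅐)*4 + (⅐)*4²) = -5 - (-1 + 4/7 + (⅐)*16) = -5 - (-1 + 4/7 + 16/7) = -5 - 1*13/7 = -5 - 13/7 = -48/7 ≈ -6.8571)
(-7*(-4*3 + 3)*6)*y = -7*(-4*3 + 3)*6*(-48/7) = -7*(-12 + 3)*6*(-48/7) = -(-63)*6*(-48/7) = -7*(-54)*(-48/7) = 378*(-48/7) = -2592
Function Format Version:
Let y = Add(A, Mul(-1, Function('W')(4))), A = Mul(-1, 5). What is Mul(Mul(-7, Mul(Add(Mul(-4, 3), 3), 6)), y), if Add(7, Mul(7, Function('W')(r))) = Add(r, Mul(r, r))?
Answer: -2592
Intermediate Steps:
Function('W')(r) = Add(-1, Mul(Rational(1, 7), r), Mul(Rational(1, 7), Pow(r, 2))) (Function('W')(r) = Add(-1, Mul(Rational(1, 7), Add(r, Mul(r, r)))) = Add(-1, Mul(Rational(1, 7), Add(r, Pow(r, 2)))) = Add(-1, Add(Mul(Rational(1, 7), r), Mul(Rational(1, 7), Pow(r, 2)))) = Add(-1, Mul(Rational(1, 7), r), Mul(Rational(1, 7), Pow(r, 2))))
A = -5
y = Rational(-48, 7) (y = Add(-5, Mul(-1, Add(-1, Mul(Rational(1, 7), 4), Mul(Rational(1, 7), Pow(4, 2))))) = Add(-5, Mul(-1, Add(-1, Rational(4, 7), Mul(Rational(1, 7), 16)))) = Add(-5, Mul(-1, Add(-1, Rational(4, 7), Rational(16, 7)))) = Add(-5, Mul(-1, Rational(13, 7))) = Add(-5, Rational(-13, 7)) = Rational(-48, 7) ≈ -6.8571)
Mul(Mul(-7, Mul(Add(Mul(-4, 3), 3), 6)), y) = Mul(Mul(-7, Mul(Add(Mul(-4, 3), 3), 6)), Rational(-48, 7)) = Mul(Mul(-7, Mul(Add(-12, 3), 6)), Rational(-48, 7)) = Mul(Mul(-7, Mul(-9, 6)), Rational(-48, 7)) = Mul(Mul(-7, -54), Rational(-48, 7)) = Mul(378, Rational(-48, 7)) = -2592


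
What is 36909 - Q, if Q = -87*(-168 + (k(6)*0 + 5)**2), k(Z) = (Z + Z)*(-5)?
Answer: 24468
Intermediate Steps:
k(Z) = -10*Z (k(Z) = (2*Z)*(-5) = -10*Z)
Q = 12441 (Q = -87*(-168 + (-10*6*0 + 5)**2) = -87*(-168 + (-60*0 + 5)**2) = -87*(-168 + (0 + 5)**2) = -87*(-168 + 5**2) = -87*(-168 + 25) = -87*(-143) = 12441)
36909 - Q = 36909 - 1*12441 = 36909 - 12441 = 24468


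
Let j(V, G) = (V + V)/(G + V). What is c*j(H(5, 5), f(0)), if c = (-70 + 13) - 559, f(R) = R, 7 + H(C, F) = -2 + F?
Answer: -1232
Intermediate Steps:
H(C, F) = -9 + F (H(C, F) = -7 + (-2 + F) = -9 + F)
c = -616 (c = -57 - 559 = -616)
j(V, G) = 2*V/(G + V) (j(V, G) = (2*V)/(G + V) = 2*V/(G + V))
c*j(H(5, 5), f(0)) = -1232*(-9 + 5)/(0 + (-9 + 5)) = -1232*(-4)/(0 - 4) = -1232*(-4)/(-4) = -1232*(-4)*(-1)/4 = -616*2 = -1232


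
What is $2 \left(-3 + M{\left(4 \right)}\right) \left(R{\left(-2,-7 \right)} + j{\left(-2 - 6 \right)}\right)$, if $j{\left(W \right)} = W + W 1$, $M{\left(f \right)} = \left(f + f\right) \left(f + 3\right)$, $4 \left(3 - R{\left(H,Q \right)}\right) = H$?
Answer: $-1325$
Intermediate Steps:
$R{\left(H,Q \right)} = 3 - \frac{H}{4}$
$M{\left(f \right)} = 2 f \left(3 + f\right)$
$j{\left(W \right)} = 2 W$ ($j{\left(W \right)} = W + W = 2 W$)
$2 \left(-3 + M{\left(4 \right)}\right) \left(R{\left(-2,-7 \right)} + j{\left(-2 - 6 \right)}\right) = 2 \left(-3 + 2 \cdot 4 \left(3 + 4\right)\right) \left(\left(3 - - \frac{1}{2}\right) + 2 \left(-2 - 6\right)\right) = 2 \left(-3 + 2 \cdot 4 \cdot 7\right) \left(\left(3 + \frac{1}{2}\right) + 2 \left(-2 - 6\right)\right) = 2 \left(-3 + 56\right) \left(\frac{7}{2} + 2 \left(-8\right)\right) = 2 \cdot 53 \left(\frac{7}{2} - 16\right) = 106 \left(- \frac{25}{2}\right) = -1325$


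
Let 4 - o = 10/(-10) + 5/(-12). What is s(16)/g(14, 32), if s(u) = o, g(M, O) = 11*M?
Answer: 65/1848 ≈ 0.035173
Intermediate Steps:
o = 65/12 (o = 4 - (10/(-10) + 5/(-12)) = 4 - (10*(-1/10) + 5*(-1/12)) = 4 - (-1 - 5/12) = 4 - 1*(-17/12) = 4 + 17/12 = 65/12 ≈ 5.4167)
s(u) = 65/12
s(16)/g(14, 32) = 65/(12*((11*14))) = (65/12)/154 = (65/12)*(1/154) = 65/1848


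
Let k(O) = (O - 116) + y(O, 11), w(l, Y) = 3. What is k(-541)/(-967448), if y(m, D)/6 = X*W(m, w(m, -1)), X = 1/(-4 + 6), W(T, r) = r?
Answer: 81/120931 ≈ 0.00066980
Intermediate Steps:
X = ½ (X = 1/2 = ½ ≈ 0.50000)
y(m, D) = 9 (y(m, D) = 6*((½)*3) = 6*(3/2) = 9)
k(O) = -107 + O (k(O) = (O - 116) + 9 = (-116 + O) + 9 = -107 + O)
k(-541)/(-967448) = (-107 - 541)/(-967448) = -648*(-1/967448) = 81/120931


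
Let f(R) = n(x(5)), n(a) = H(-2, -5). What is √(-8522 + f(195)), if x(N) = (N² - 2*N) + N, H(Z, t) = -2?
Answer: 2*I*√2131 ≈ 92.326*I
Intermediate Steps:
x(N) = N² - N
n(a) = -2
f(R) = -2
√(-8522 + f(195)) = √(-8522 - 2) = √(-8524) = 2*I*√2131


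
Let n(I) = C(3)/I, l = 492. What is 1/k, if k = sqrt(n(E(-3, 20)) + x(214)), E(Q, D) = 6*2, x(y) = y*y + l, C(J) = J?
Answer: 2*sqrt(185153)/185153 ≈ 0.0046480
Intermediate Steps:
x(y) = 492 + y**2 (x(y) = y*y + 492 = y**2 + 492 = 492 + y**2)
E(Q, D) = 12
n(I) = 3/I
k = sqrt(185153)/2 (k = sqrt(3/12 + (492 + 214**2)) = sqrt(3*(1/12) + (492 + 45796)) = sqrt(1/4 + 46288) = sqrt(185153/4) = sqrt(185153)/2 ≈ 215.15)
1/k = 1/(sqrt(185153)/2) = 2*sqrt(185153)/185153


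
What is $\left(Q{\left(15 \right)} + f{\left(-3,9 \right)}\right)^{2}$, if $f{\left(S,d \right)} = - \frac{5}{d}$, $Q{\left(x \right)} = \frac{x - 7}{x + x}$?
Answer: $\frac{169}{2025} \approx 0.083457$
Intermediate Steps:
$Q{\left(x \right)} = \frac{-7 + x}{2 x}$
$\left(Q{\left(15 \right)} + f{\left(-3,9 \right)}\right)^{2} = \left(\frac{-7 + 15}{2 \cdot 15} - \frac{5}{9}\right)^{2} = \left(\frac{1}{2} \cdot \frac{1}{15} \cdot 8 - \frac{5}{9}\right)^{2} = \left(\frac{4}{15} - \frac{5}{9}\right)^{2} = \left(- \frac{13}{45}\right)^{2} = \frac{169}{2025}$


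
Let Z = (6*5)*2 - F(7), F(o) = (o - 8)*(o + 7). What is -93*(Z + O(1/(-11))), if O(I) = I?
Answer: -75609/11 ≈ -6873.5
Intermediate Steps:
F(o) = (-8 + o)*(7 + o)
Z = 74 (Z = (6*5)*2 - (-56 + 7**2 - 1*7) = 30*2 - (-56 + 49 - 7) = 60 - 1*(-14) = 60 + 14 = 74)
-93*(Z + O(1/(-11))) = -93*(74 + 1/(-11)) = -93*(74 - 1/11) = -93*813/11 = -75609/11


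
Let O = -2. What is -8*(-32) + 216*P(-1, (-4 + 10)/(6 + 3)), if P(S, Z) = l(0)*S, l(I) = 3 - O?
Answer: -824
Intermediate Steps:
l(I) = 5 (l(I) = 3 - 1*(-2) = 3 + 2 = 5)
P(S, Z) = 5*S
-8*(-32) + 216*P(-1, (-4 + 10)/(6 + 3)) = -8*(-32) + 216*(5*(-1)) = 256 + 216*(-5) = 256 - 1080 = -824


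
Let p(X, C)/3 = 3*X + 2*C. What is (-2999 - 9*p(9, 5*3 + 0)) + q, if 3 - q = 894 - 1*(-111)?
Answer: -5540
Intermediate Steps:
p(X, C) = 6*C + 9*X (p(X, C) = 3*(3*X + 2*C) = 3*(2*C + 3*X) = 6*C + 9*X)
q = -1002 (q = 3 - (894 - 1*(-111)) = 3 - (894 + 111) = 3 - 1*1005 = 3 - 1005 = -1002)
(-2999 - 9*p(9, 5*3 + 0)) + q = (-2999 - 9*(6*(5*3 + 0) + 9*9)) - 1002 = (-2999 - 9*(6*(15 + 0) + 81)) - 1002 = (-2999 - 9*(6*15 + 81)) - 1002 = (-2999 - 9*(90 + 81)) - 1002 = (-2999 - 9*171) - 1002 = (-2999 - 1539) - 1002 = -4538 - 1002 = -5540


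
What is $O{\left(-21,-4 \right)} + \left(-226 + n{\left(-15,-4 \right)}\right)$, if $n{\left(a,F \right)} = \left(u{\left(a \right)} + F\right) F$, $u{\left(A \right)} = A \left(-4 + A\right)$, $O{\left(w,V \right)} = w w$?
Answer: $-909$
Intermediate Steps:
$O{\left(w,V \right)} = w^{2}$
$n{\left(a,F \right)} = F \left(F + a \left(-4 + a\right)\right)$ ($n{\left(a,F \right)} = \left(a \left(-4 + a\right) + F\right) F = \left(F + a \left(-4 + a\right)\right) F = F \left(F + a \left(-4 + a\right)\right)$)
$O{\left(-21,-4 \right)} + \left(-226 + n{\left(-15,-4 \right)}\right) = \left(-21\right)^{2} - \left(226 + 4 \left(-4 - 15 \left(-4 - 15\right)\right)\right) = 441 - \left(226 + 4 \left(-4 - -285\right)\right) = 441 - \left(226 + 4 \left(-4 + 285\right)\right) = 441 - 1350 = -909$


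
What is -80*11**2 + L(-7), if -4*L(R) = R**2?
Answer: -38769/4 ≈ -9692.3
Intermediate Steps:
L(R) = -R**2/4
-80*11**2 + L(-7) = -80*11**2 - 1/4*(-7)**2 = -80*121 - 1/4*49 = -9680 - 49/4 = -38769/4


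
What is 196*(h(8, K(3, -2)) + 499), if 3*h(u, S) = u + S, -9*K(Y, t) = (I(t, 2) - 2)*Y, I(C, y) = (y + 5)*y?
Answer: 294196/3 ≈ 98065.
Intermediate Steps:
I(C, y) = y*(5 + y) (I(C, y) = (5 + y)*y = y*(5 + y))
K(Y, t) = -4*Y/3 (K(Y, t) = -(2*(5 + 2) - 2)*Y/9 = -(2*7 - 2)*Y/9 = -(14 - 2)*Y/9 = -4*Y/3)
h(u, S) = S/3 + u/3 (h(u, S) = (u + S)/3 = (S + u)/3 = S/3 + u/3)
196*(h(8, K(3, -2)) + 499) = 196*(((-4/3*3)/3 + (⅓)*8) + 499) = 196*(((⅓)*(-4) + 8/3) + 499) = 196*((-4/3 + 8/3) + 499) = 196*(4/3 + 499) = 196*(1501/3) = 294196/3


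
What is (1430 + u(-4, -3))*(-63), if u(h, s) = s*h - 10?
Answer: -90216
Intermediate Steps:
u(h, s) = -10 + h*s (u(h, s) = h*s - 10 = -10 + h*s)
(1430 + u(-4, -3))*(-63) = (1430 + (-10 - 4*(-3)))*(-63) = (1430 + (-10 + 12))*(-63) = (1430 + 2)*(-63) = 1432*(-63) = -90216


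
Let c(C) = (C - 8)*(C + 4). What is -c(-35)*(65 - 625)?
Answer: 746480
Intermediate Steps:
c(C) = (-8 + C)*(4 + C)
-c(-35)*(65 - 625) = -(-32 + (-35)² - 4*(-35))*(65 - 625) = -(-32 + 1225 + 140)*(-560) = -1333*(-560) = -1*(-746480) = 746480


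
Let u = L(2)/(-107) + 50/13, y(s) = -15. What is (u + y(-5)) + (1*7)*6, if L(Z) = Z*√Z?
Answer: 401/13 - 2*√2/107 ≈ 30.820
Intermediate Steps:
L(Z) = Z^(3/2)
u = 50/13 - 2*√2/107 (u = 2^(3/2)/(-107) + 50/13 = (2*√2)*(-1/107) + 50*(1/13) = -2*√2/107 + 50/13 = 50/13 - 2*√2/107 ≈ 3.8197)
(u + y(-5)) + (1*7)*6 = ((50/13 - 2*√2/107) - 15) + (1*7)*6 = (-145/13 - 2*√2/107) + 7*6 = (-145/13 - 2*√2/107) + 42 = 401/13 - 2*√2/107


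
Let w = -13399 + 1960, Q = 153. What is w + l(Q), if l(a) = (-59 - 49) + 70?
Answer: -11477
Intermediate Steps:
w = -11439
l(a) = -38 (l(a) = -108 + 70 = -38)
w + l(Q) = -11439 - 38 = -11477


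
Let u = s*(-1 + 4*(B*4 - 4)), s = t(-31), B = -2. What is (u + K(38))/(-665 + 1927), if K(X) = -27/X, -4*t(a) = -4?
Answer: -1889/47956 ≈ -0.039390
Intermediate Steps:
t(a) = 1 (t(a) = -1/4*(-4) = 1)
s = 1
u = -49 (u = 1*(-1 + 4*(-2*4 - 4)) = 1*(-1 + 4*(-8 - 4)) = 1*(-1 + 4*(-12)) = 1*(-1 - 48) = 1*(-49) = -49)
(u + K(38))/(-665 + 1927) = (-49 - 27/38)/(-665 + 1927) = (-49 - 27*1/38)/1262 = (-49 - 27/38)*(1/1262) = -1889/38*1/1262 = -1889/47956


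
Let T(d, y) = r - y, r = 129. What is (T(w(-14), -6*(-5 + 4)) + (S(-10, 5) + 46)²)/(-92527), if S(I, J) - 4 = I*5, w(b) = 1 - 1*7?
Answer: -123/92527 ≈ -0.0013293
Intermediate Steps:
w(b) = -6 (w(b) = 1 - 7 = -6)
S(I, J) = 4 + 5*I (S(I, J) = 4 + I*5 = 4 + 5*I)
T(d, y) = 129 - y
(T(w(-14), -6*(-5 + 4)) + (S(-10, 5) + 46)²)/(-92527) = ((129 - (-6)*(-5 + 4)) + ((4 + 5*(-10)) + 46)²)/(-92527) = ((129 - (-6)*(-1)) + ((4 - 50) + 46)²)*(-1/92527) = ((129 - 1*6) + (-46 + 46)²)*(-1/92527) = ((129 - 6) + 0²)*(-1/92527) = (123 + 0)*(-1/92527) = 123*(-1/92527) = -123/92527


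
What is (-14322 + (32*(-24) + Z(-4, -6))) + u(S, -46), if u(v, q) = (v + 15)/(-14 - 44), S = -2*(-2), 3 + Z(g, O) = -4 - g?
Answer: -875413/58 ≈ -15093.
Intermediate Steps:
Z(g, O) = -7 - g (Z(g, O) = -3 + (-4 - g) = -7 - g)
S = 4
u(v, q) = -15/58 - v/58 (u(v, q) = (15 + v)/(-58) = (15 + v)*(-1/58) = -15/58 - v/58)
(-14322 + (32*(-24) + Z(-4, -6))) + u(S, -46) = (-14322 + (32*(-24) + (-7 - 1*(-4)))) + (-15/58 - 1/58*4) = (-14322 + (-768 + (-7 + 4))) + (-15/58 - 2/29) = (-14322 + (-768 - 3)) - 19/58 = (-14322 - 771) - 19/58 = -15093 - 19/58 = -875413/58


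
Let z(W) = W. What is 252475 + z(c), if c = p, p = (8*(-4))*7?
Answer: 252251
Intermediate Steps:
p = -224 (p = -32*7 = -224)
c = -224
252475 + z(c) = 252475 - 224 = 252251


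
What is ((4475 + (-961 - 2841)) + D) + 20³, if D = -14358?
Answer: -5685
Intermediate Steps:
((4475 + (-961 - 2841)) + D) + 20³ = ((4475 + (-961 - 2841)) - 14358) + 20³ = ((4475 - 3802) - 14358) + 8000 = (673 - 14358) + 8000 = -13685 + 8000 = -5685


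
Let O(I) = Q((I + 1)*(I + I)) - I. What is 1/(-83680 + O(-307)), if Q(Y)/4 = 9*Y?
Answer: 1/6680451 ≈ 1.4969e-7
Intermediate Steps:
Q(Y) = 36*Y (Q(Y) = 4*(9*Y) = 36*Y)
O(I) = -I + 72*I*(1 + I) (O(I) = 36*((I + 1)*(I + I)) - I = 36*((1 + I)*(2*I)) - I = 36*(2*I*(1 + I)) - I = 72*I*(1 + I) - I = -I + 72*I*(1 + I))
1/(-83680 + O(-307)) = 1/(-83680 - 307*(71 + 72*(-307))) = 1/(-83680 - 307*(71 - 22104)) = 1/(-83680 - 307*(-22033)) = 1/(-83680 + 6764131) = 1/6680451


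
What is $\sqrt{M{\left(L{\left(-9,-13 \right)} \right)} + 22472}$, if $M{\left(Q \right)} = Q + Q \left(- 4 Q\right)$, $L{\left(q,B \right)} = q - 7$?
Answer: $2 \sqrt{5358} \approx 146.4$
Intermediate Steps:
$L{\left(q,B \right)} = -7 + q$ ($L{\left(q,B \right)} = q - 7 = -7 + q$)
$M{\left(Q \right)} = Q - 4 Q^{2}$
$\sqrt{M{\left(L{\left(-9,-13 \right)} \right)} + 22472} = \sqrt{\left(-7 - 9\right) \left(1 - 4 \left(-7 - 9\right)\right) + 22472} = \sqrt{- 16 \left(1 - -64\right) + 22472} = \sqrt{- 16 \left(1 + 64\right) + 22472} = \sqrt{\left(-16\right) 65 + 22472} = \sqrt{-1040 + 22472} = \sqrt{21432} = 2 \sqrt{5358}$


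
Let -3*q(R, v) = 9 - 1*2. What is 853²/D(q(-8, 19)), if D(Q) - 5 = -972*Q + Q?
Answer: 2182827/6812 ≈ 320.44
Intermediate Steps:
q(R, v) = -7/3 (q(R, v) = -(9 - 1*2)/3 = -(9 - 2)/3 = -⅓*7 = -7/3)
D(Q) = 5 - 971*Q (D(Q) = 5 + (-972*Q + Q) = 5 - 971*Q)
853²/D(q(-8, 19)) = 853²/(5 - 971*(-7/3)) = 727609/(5 + 6797/3) = 727609/(6812/3) = 727609*(3/6812) = 2182827/6812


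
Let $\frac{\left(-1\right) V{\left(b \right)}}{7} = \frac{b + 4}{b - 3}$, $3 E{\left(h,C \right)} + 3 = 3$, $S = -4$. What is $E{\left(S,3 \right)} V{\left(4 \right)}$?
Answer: $0$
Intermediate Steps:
$E{\left(h,C \right)} = 0$ ($E{\left(h,C \right)} = -1 + \frac{1}{3} \cdot 3 = -1 + 1 = 0$)
$V{\left(b \right)} = - \frac{7 \left(4 + b\right)}{-3 + b}$ ($V{\left(b \right)} = - 7 \frac{b + 4}{b - 3} = - 7 \frac{4 + b}{-3 + b} = - \frac{7 \left(4 + b\right)}{-3 + b}$)
$E{\left(S,3 \right)} V{\left(4 \right)} = 0 \frac{7 \left(-4 - 4\right)}{-3 + 4} = 0 \frac{7 \left(-4 - 4\right)}{1} = 0 \cdot 7 \cdot 1 \left(-8\right) = 0 \left(-56\right) = 0$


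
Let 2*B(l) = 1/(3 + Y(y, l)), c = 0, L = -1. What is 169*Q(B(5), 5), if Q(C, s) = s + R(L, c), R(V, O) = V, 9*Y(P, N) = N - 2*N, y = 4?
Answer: 676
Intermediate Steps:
Y(P, N) = -N/9 (Y(P, N) = (N - 2*N)/9 = (-N)/9 = -N/9)
B(l) = 1/(2*(3 - l/9))
Q(C, s) = -1 + s (Q(C, s) = s - 1 = -1 + s)
169*Q(B(5), 5) = 169*(-1 + 5) = 169*4 = 676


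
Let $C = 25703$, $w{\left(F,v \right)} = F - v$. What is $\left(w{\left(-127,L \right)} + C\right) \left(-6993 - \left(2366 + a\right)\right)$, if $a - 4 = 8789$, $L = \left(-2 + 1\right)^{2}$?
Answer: $-464237400$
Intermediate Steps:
$L = 1$ ($L = \left(-1\right)^{2} = 1$)
$a = 8793$ ($a = 4 + 8789 = 8793$)
$\left(w{\left(-127,L \right)} + C\right) \left(-6993 - \left(2366 + a\right)\right) = \left(\left(-127 - 1\right) + 25703\right) \left(-6993 - 11159\right) = \left(-128 + 25703\right) \left(-6993 - 11159\right) = 25575 \left(-18152\right) = -464237400$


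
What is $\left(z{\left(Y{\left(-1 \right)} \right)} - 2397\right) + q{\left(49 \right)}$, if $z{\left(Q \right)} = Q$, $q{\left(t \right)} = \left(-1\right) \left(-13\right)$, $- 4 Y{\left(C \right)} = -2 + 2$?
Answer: $-2384$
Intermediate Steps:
$Y{\left(C \right)} = 0$ ($Y{\left(C \right)} = - \frac{-2 + 2}{4} = \left(- \frac{1}{4}\right) 0 = 0$)
$q{\left(t \right)} = 13$
$\left(z{\left(Y{\left(-1 \right)} \right)} - 2397\right) + q{\left(49 \right)} = \left(0 - 2397\right) + 13 = -2397 + 13 = -2384$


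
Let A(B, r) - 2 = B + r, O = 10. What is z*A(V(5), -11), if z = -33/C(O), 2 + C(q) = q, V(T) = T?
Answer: 33/2 ≈ 16.500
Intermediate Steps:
C(q) = -2 + q
A(B, r) = 2 + B + r (A(B, r) = 2 + (B + r) = 2 + B + r)
z = -33/8 (z = -33/(-2 + 10) = -33/8 ≈ -4.1250)
z*A(V(5), -11) = -33*(2 + 5 - 11)/8 = -33/8*(-4) = 33/2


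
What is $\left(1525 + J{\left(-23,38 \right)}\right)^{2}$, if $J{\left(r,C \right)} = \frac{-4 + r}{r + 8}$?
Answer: $\frac{58277956}{25} \approx 2.3311 \cdot 10^{6}$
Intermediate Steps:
$J{\left(r,C \right)} = \frac{-4 + r}{8 + r}$
$\left(1525 + J{\left(-23,38 \right)}\right)^{2} = \left(1525 + \frac{-4 - 23}{8 - 23}\right)^{2} = \left(1525 + \frac{1}{-15} \left(-27\right)\right)^{2} = \left(1525 - - \frac{9}{5}\right)^{2} = \left(1525 + \frac{9}{5}\right)^{2} = \left(\frac{7634}{5}\right)^{2} = \frac{58277956}{25}$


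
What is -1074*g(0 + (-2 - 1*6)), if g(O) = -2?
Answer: 2148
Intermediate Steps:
-1074*g(0 + (-2 - 1*6)) = -1074*(-2) = 2148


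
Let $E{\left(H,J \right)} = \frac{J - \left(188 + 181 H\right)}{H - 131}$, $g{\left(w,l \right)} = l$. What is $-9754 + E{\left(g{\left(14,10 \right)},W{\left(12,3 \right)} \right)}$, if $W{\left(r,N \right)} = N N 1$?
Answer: $- \frac{1178245}{121} \approx -9737.6$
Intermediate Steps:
$W{\left(r,N \right)} = N^{2}$ ($W{\left(r,N \right)} = N^{2} \cdot 1 = N^{2}$)
$E{\left(H,J \right)} = \frac{-188 + J - 181 H}{-131 + H}$ ($E{\left(H,J \right)} = \frac{J - \left(188 + 181 H\right)}{-131 + H} = \frac{-188 + J - 181 H}{-131 + H}$)
$-9754 + E{\left(g{\left(14,10 \right)},W{\left(12,3 \right)} \right)} = -9754 + \frac{-188 + 3^{2} - 1810}{-131 + 10} = -9754 + \frac{-188 + 9 - 1810}{-121} = -9754 - - \frac{1989}{121} = -9754 + \frac{1989}{121} = - \frac{1178245}{121}$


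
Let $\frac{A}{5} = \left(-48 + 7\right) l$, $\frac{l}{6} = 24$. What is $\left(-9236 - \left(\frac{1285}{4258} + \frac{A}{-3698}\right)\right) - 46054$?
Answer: $- \frac{435365716225}{7873042} \approx -55298.0$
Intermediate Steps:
$l = 144$ ($l = 6 \cdot 24 = 144$)
$A = -29520$ ($A = 5 \left(-48 + 7\right) 144 = 5 \left(\left(-41\right) 144\right) = 5 \left(-5904\right) = -29520$)
$\left(-9236 - \left(\frac{1285}{4258} + \frac{A}{-3698}\right)\right) - 46054 = \left(-9236 - \left(\frac{1285}{4258} - \frac{29520}{-3698}\right)\right) - 46054 = \left(-9236 - \left(1285 \cdot \frac{1}{4258} - - \frac{14760}{1849}\right)\right) - 46054 = \left(-9236 - \left(\frac{1285}{4258} + \frac{14760}{1849}\right)\right) - 46054 = \left(-9236 - \frac{65224045}{7873042}\right) - 46054 = - \frac{72780639957}{7873042} - 46054 = - \frac{435365716225}{7873042}$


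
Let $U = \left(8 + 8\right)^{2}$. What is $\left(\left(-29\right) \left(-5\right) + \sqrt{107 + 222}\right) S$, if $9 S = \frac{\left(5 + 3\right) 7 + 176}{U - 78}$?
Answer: $\frac{16820}{801} + \frac{116 \sqrt{329}}{801} \approx 23.626$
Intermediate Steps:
$U = 256$ ($U = 16^{2} = 256$)
$S = \frac{116}{801}$ ($S = \frac{\left(\left(5 + 3\right) 7 + 176\right) \frac{1}{256 - 78}}{9} = \frac{\left(8 \cdot 7 + 176\right) \frac{1}{178}}{9} = \frac{\left(56 + 176\right) \frac{1}{178}}{9} = \frac{232 \cdot \frac{1}{178}}{9} = \frac{1}{9} \cdot \frac{116}{89} = \frac{116}{801} \approx 0.14482$)
$\left(\left(-29\right) \left(-5\right) + \sqrt{107 + 222}\right) S = \left(\left(-29\right) \left(-5\right) + \sqrt{107 + 222}\right) \frac{116}{801} = \left(145 + \sqrt{329}\right) \frac{116}{801} = \frac{16820}{801} + \frac{116 \sqrt{329}}{801}$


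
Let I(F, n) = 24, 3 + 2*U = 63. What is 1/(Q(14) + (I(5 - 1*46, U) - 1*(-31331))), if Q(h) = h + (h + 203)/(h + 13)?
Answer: 27/847180 ≈ 3.1870e-5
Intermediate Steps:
U = 30 (U = -3/2 + (½)*63 = -3/2 + 63/2 = 30)
Q(h) = h + (203 + h)/(13 + h)
1/(Q(14) + (I(5 - 1*46, U) - 1*(-31331))) = 1/((203 + 14² + 14*14)/(13 + 14) + (24 - 1*(-31331))) = 1/((203 + 196 + 196)/27 + (24 + 31331)) = 1/((1/27)*595 + 31355) = 1/(595/27 + 31355) = 1/(847180/27) = 27/847180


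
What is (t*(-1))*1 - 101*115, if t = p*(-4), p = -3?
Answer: -11627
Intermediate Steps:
t = 12 (t = -3*(-4) = 12)
(t*(-1))*1 - 101*115 = (12*(-1))*1 - 101*115 = -12*1 - 11615 = -12 - 11615 = -11627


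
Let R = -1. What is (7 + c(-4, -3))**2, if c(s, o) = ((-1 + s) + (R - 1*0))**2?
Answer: 1849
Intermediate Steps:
c(s, o) = (-2 + s)**2 (c(s, o) = ((-1 + s) + (-1 - 1*0))**2 = ((-1 + s) + (-1 + 0))**2 = ((-1 + s) - 1)**2 = (-2 + s)**2)
(7 + c(-4, -3))**2 = (7 + (-2 - 4)**2)**2 = (7 + (-6)**2)**2 = (7 + 36)**2 = 43**2 = 1849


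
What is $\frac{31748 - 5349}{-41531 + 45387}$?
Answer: $\frac{26399}{3856} \approx 6.8462$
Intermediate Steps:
$\frac{31748 - 5349}{-41531 + 45387} = \frac{31748 - 5349}{3856} = 26399 \cdot \frac{1}{3856} = \frac{26399}{3856}$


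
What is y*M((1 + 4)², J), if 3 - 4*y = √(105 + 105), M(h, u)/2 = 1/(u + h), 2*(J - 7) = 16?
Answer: 3/80 - √210/80 ≈ -0.14364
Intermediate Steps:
J = 15 (J = 7 + (½)*16 = 7 + 8 = 15)
M(h, u) = 2/(h + u) (M(h, u) = 2/(u + h) = 2/(h + u))
y = ¾ - √210/4 (y = ¾ - √(105 + 105)/4 = ¾ - √210/4 ≈ -2.8728)
y*M((1 + 4)², J) = (¾ - √210/4)*(2/((1 + 4)² + 15)) = (¾ - √210/4)*(2/(5² + 15)) = (¾ - √210/4)*(2/(25 + 15)) = (¾ - √210/4)*(2/40) = (¾ - √210/4)*(2*(1/40)) = (¾ - √210/4)*(1/20) = 3/80 - √210/80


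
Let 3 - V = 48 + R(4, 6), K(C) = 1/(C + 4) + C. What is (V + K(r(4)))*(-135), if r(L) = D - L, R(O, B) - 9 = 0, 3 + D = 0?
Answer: 8280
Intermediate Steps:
D = -3 (D = -3 + 0 = -3)
R(O, B) = 9 (R(O, B) = 9 + 0 = 9)
r(L) = -3 - L
K(C) = C + 1/(4 + C) (K(C) = 1/(4 + C) + C = C + 1/(4 + C))
V = -54 (V = 3 - (48 + 9) = 3 - 1*57 = 3 - 57 = -54)
(V + K(r(4)))*(-135) = (-54 + (1 + (-3 - 1*4)² + 4*(-3 - 1*4))/(4 + (-3 - 1*4)))*(-135) = (-54 + (1 + (-3 - 4)² + 4*(-3 - 4))/(4 + (-3 - 4)))*(-135) = (-54 + (1 + (-7)² + 4*(-7))/(4 - 7))*(-135) = (-54 + (1 + 49 - 28)/(-3))*(-135) = (-54 - ⅓*22)*(-135) = (-54 - 22/3)*(-135) = -184/3*(-135) = 8280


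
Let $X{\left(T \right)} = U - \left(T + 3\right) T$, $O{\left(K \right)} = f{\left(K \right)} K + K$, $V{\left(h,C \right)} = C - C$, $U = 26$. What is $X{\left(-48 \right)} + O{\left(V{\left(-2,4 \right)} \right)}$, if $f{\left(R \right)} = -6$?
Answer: $-2134$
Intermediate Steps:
$V{\left(h,C \right)} = 0$
$O{\left(K \right)} = - 5 K$ ($O{\left(K \right)} = - 6 K + K = - 5 K$)
$X{\left(T \right)} = 26 - T \left(3 + T\right)$ ($X{\left(T \right)} = 26 - \left(T + 3\right) T = 26 - \left(3 + T\right) T = 26 - T \left(3 + T\right)$)
$X{\left(-48 \right)} + O{\left(V{\left(-2,4 \right)} \right)} = \left(26 - \left(-48\right)^{2} - -144\right) - 0 = \left(26 - 2304 + 144\right) + 0 = -2134 + 0 = -2134$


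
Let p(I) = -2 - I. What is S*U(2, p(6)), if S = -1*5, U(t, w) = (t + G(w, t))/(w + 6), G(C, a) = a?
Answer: 10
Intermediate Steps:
U(t, w) = 2*t/(6 + w) (U(t, w) = (t + t)/(w + 6) = (2*t)/(6 + w) = 2*t/(6 + w))
S = -5
S*U(2, p(6)) = -10*2/(6 + (-2 - 1*6)) = -10*2/(6 + (-2 - 6)) = -10*2/(6 - 8) = -10*2/(-2) = -10*2*(-1)/2 = -5*(-2) = 10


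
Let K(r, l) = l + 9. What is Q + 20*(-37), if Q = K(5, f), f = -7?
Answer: -738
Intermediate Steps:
K(r, l) = 9 + l
Q = 2 (Q = 9 - 7 = 2)
Q + 20*(-37) = 2 + 20*(-37) = 2 - 740 = -738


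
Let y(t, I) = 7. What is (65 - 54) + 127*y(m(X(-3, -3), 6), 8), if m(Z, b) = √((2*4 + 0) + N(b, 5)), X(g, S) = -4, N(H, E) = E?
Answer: 900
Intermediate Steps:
m(Z, b) = √13 (m(Z, b) = √((2*4 + 0) + 5) = √((8 + 0) + 5) = √(8 + 5) = √13)
(65 - 54) + 127*y(m(X(-3, -3), 6), 8) = (65 - 54) + 127*7 = 11 + 889 = 900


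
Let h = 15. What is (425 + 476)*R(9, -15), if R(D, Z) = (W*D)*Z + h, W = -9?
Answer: 1108230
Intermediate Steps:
R(D, Z) = 15 - 9*D*Z (R(D, Z) = (-9*D)*Z + 15 = -9*D*Z + 15 = 15 - 9*D*Z)
(425 + 476)*R(9, -15) = (425 + 476)*(15 - 9*9*(-15)) = 901*(15 + 1215) = 901*1230 = 1108230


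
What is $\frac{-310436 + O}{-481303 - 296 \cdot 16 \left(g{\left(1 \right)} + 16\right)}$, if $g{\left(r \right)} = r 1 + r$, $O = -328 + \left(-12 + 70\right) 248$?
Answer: $\frac{296380}{566551} \approx 0.52313$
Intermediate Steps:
$O = 14056$ ($O = -328 + 58 \cdot 248 = -328 + 14384 = 14056$)
$g{\left(r \right)} = 2 r$ ($g{\left(r \right)} = r + r = 2 r$)
$\frac{-310436 + O}{-481303 - 296 \cdot 16 \left(g{\left(1 \right)} + 16\right)} = \frac{-310436 + 14056}{-481303 - 296 \cdot 16 \left(2 \cdot 1 + 16\right)} = - \frac{296380}{-481303 - 296 \cdot 16 \left(2 + 16\right)} = - \frac{296380}{-481303 - 296 \cdot 16 \cdot 18} = - \frac{296380}{-481303 - 85248} = - \frac{296380}{-566551} = \left(-296380\right) \left(- \frac{1}{566551}\right) = \frac{296380}{566551}$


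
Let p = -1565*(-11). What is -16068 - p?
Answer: -33283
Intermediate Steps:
p = 17215
-16068 - p = -16068 - 1*17215 = -16068 - 17215 = -33283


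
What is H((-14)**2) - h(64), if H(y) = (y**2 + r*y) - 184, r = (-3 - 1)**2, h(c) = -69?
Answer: 41437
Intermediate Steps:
r = 16 (r = (-4)**2 = 16)
H(y) = -184 + y**2 + 16*y (H(y) = (y**2 + 16*y) - 184 = -184 + y**2 + 16*y)
H((-14)**2) - h(64) = (-184 + ((-14)**2)**2 + 16*(-14)**2) - 1*(-69) = (-184 + 196**2 + 16*196) + 69 = (-184 + 38416 + 3136) + 69 = 41368 + 69 = 41437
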